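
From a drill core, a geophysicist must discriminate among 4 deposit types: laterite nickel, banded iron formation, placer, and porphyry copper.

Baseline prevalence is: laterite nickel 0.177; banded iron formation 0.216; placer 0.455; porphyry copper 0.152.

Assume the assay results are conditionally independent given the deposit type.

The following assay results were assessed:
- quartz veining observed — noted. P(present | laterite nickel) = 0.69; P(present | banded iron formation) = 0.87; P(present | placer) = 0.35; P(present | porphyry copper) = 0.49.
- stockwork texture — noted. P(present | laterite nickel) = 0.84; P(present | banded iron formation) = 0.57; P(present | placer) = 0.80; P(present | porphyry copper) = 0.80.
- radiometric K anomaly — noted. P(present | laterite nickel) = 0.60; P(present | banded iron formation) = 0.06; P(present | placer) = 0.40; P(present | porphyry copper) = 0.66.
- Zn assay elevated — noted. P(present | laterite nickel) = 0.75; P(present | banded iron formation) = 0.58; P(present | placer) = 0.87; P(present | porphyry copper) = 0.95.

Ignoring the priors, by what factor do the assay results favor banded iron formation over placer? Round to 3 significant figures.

Joint likelihood of the assay result pattern under each hypothesis:
  banded iron formation: 0.87 × 0.57 × 0.06 × 0.58 = 0.017257
  placer: 0.35 × 0.80 × 0.40 × 0.87 = 0.09744
Bayes factor = 0.017257 / 0.09744 ≈ 0.177

0.177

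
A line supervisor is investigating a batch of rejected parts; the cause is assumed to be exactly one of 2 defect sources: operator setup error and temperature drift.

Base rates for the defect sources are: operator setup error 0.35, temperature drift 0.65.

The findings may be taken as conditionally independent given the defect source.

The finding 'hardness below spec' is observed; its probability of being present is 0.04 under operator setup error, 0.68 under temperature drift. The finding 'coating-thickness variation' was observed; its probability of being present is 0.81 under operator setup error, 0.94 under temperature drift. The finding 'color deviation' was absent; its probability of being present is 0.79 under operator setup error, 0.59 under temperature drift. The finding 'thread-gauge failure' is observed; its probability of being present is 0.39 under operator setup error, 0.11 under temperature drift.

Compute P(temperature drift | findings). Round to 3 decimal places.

By Bayes' rule with conditional independence, the unnormalized weight for each hypothesis is prior × ∏ likelihoods (using 1 − P(present | H) for each absent finding):
  operator setup error: 0.35 × 0.04 × 0.81 × (1 − 0.79) × 0.39 = 0.00092875
  temperature drift: 0.65 × 0.68 × 0.94 × (1 − 0.59) × 0.11 = 0.018738
The unnormalized weights sum to 0.019667.
P(temperature drift | evidence) = 0.018738 / 0.019667 ≈ 0.953.

0.953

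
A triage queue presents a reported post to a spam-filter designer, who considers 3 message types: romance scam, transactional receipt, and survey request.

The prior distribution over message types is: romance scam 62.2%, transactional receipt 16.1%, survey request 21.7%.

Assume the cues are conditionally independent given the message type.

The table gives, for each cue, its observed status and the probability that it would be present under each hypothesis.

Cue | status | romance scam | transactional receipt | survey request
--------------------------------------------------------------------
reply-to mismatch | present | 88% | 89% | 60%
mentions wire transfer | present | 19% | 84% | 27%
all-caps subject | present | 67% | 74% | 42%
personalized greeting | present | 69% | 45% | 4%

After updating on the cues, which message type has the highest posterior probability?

Multiply each prior by the joint likelihood of the cue pattern:
  romance scam: 0.622 × 0.88 × 0.19 × 0.67 × 0.69 = 0.048078
  transactional receipt: 0.161 × 0.89 × 0.84 × 0.74 × 0.45 = 0.040081
  survey request: 0.217 × 0.60 × 0.27 × 0.42 × 0.04 = 0.00059059
Marginal likelihood of the evidence = 0.08875.
P(romance scam | evidence) ≈ 0.048078 / 0.08875 ≈ 0.542
P(transactional receipt | evidence) ≈ 0.040081 / 0.08875 ≈ 0.452
P(survey request | evidence) ≈ 0.00059059 / 0.08875 ≈ 0.007
The largest is 0.542, so romance scam is most probable.

romance scam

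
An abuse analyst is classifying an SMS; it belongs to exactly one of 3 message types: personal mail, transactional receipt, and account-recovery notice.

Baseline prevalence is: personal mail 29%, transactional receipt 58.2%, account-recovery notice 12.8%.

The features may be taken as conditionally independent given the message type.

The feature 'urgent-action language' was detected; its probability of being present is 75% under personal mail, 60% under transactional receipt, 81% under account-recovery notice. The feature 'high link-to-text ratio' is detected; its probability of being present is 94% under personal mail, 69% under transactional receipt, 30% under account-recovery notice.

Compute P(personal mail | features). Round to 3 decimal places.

0.429

By Bayes' rule with conditional independence, the unnormalized weight for each hypothesis is prior × ∏ likelihoods:
  personal mail: 0.290 × 0.75 × 0.94 = 0.20445
  transactional receipt: 0.582 × 0.60 × 0.69 = 0.24095
  account-recovery notice: 0.128 × 0.81 × 0.30 = 0.031104
Marginal likelihood of the evidence = 0.4765.
P(personal mail | evidence) = 0.20445 / 0.4765 ≈ 0.429.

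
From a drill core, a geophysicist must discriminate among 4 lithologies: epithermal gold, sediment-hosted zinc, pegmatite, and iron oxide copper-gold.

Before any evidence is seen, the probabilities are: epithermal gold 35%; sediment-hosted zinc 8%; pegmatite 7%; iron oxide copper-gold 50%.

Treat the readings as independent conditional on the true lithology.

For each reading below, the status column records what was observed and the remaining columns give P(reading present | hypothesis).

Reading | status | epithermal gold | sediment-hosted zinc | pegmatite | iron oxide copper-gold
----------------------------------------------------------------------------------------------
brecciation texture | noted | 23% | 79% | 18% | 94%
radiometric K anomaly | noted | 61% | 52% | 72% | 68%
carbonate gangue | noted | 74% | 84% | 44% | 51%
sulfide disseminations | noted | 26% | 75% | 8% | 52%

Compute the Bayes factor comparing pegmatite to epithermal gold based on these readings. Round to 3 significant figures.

0.169

Take the product of per-reading likelihoods under each hypothesis, then divide.
  pegmatite: 0.18 × 0.72 × 0.44 × 0.08 = 0.0045619
  epithermal gold: 0.23 × 0.61 × 0.74 × 0.26 = 0.026994
Bayes factor = 0.0045619 / 0.026994 ≈ 0.169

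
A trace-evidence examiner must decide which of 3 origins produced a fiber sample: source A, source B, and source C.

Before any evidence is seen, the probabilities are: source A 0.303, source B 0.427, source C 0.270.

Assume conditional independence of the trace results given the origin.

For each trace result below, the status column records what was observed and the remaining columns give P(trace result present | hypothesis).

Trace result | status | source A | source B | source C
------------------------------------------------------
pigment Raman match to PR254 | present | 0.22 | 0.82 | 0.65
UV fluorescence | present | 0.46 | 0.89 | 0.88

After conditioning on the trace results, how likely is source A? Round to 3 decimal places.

0.062

Multiply each prior by the joint likelihood of the trace result pattern:
  source A: 0.303 × 0.22 × 0.46 = 0.030664
  source B: 0.427 × 0.82 × 0.89 = 0.31162
  source C: 0.270 × 0.65 × 0.88 = 0.15444
Marginal likelihood of the evidence = 0.49673.
P(source A | evidence) = 0.030664 / 0.49673 ≈ 0.062.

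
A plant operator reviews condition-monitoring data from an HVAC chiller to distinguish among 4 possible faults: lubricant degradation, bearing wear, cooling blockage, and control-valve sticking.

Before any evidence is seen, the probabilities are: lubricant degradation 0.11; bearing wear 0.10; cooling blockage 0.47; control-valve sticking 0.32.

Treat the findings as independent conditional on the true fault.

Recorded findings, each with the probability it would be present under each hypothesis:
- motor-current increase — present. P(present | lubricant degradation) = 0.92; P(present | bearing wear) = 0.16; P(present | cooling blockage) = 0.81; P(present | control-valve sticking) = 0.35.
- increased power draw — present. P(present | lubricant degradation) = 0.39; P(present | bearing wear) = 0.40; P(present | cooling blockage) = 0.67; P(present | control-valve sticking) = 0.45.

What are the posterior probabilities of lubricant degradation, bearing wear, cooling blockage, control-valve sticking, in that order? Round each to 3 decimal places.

0.112, 0.018, 0.726, 0.143

Multiply each prior by the joint likelihood of the evidence pattern:
  lubricant degradation: 0.11 × 0.92 × 0.39 = 0.039468
  bearing wear: 0.10 × 0.16 × 0.40 = 0.0064
  cooling blockage: 0.47 × 0.81 × 0.67 = 0.25507
  control-valve sticking: 0.32 × 0.35 × 0.45 = 0.0504
The unnormalized weights sum to 0.35134.
P(lubricant degradation | evidence) = 0.039468 / 0.35134 ≈ 0.112
P(bearing wear | evidence) = 0.0064 / 0.35134 ≈ 0.018
P(cooling blockage | evidence) = 0.25507 / 0.35134 ≈ 0.726
P(control-valve sticking | evidence) = 0.0504 / 0.35134 ≈ 0.143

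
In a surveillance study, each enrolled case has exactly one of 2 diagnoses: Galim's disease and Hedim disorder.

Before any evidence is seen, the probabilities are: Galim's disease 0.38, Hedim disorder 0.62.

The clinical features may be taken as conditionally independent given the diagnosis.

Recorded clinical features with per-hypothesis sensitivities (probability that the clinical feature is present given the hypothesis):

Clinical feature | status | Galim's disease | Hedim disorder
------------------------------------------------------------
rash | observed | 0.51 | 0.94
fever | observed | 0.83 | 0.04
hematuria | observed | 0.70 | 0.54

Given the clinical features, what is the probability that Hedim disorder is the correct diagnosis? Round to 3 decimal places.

By Bayes' rule with conditional independence, the unnormalized weight for each hypothesis is prior × ∏ likelihoods:
  Galim's disease: 0.38 × 0.51 × 0.83 × 0.70 = 0.1126
  Hedim disorder: 0.62 × 0.94 × 0.04 × 0.54 = 0.012588
The unnormalized weights sum to 0.12519.
P(Hedim disorder | evidence) = 0.012588 / 0.12519 ≈ 0.101.

0.101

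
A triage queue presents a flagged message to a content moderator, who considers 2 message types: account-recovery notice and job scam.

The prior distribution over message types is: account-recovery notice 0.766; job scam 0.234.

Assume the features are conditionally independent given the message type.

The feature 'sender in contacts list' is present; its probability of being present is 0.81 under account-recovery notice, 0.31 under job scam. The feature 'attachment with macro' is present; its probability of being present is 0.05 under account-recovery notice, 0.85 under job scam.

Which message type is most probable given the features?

Multiply each prior by the joint likelihood of the feature pattern:
  account-recovery notice: 0.766 × 0.81 × 0.05 = 0.031023
  job scam: 0.234 × 0.31 × 0.85 = 0.061659
Marginal likelihood of the evidence = 0.092682.
P(account-recovery notice | evidence) ≈ 0.031023 / 0.092682 ≈ 0.335
P(job scam | evidence) ≈ 0.061659 / 0.092682 ≈ 0.665
The largest is 0.665, so job scam is most probable.

job scam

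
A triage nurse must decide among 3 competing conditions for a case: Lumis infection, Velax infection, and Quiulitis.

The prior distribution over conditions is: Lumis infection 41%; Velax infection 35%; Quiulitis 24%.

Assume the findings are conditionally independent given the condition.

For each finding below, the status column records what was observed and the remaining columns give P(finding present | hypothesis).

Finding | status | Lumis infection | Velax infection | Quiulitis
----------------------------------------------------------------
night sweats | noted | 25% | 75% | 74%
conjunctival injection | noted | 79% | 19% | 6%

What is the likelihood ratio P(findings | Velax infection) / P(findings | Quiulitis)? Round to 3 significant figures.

3.21

Joint likelihood of the evidence pattern under each hypothesis:
  Velax infection: 0.75 × 0.19 = 0.1425
  Quiulitis: 0.74 × 0.06 = 0.0444
Bayes factor = 0.1425 / 0.0444 ≈ 3.21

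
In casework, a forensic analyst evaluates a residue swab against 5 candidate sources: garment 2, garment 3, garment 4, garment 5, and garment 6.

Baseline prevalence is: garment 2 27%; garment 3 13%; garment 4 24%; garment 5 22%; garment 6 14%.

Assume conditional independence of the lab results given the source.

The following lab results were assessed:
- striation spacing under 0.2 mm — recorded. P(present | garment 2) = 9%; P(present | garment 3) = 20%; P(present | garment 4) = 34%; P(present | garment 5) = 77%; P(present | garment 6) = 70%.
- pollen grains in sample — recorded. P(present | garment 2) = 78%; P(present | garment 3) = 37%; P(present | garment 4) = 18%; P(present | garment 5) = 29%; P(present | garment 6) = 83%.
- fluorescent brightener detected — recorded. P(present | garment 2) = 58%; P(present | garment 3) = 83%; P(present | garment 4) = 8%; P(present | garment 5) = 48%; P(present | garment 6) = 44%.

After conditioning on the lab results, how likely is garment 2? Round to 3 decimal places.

For each hypothesis, the unnormalized posterior weight is prior × product of the lab result likelihoods:
  garment 2: 0.27 × 0.09 × 0.78 × 0.58 = 0.010993
  garment 3: 0.13 × 0.20 × 0.37 × 0.83 = 0.0079846
  garment 4: 0.24 × 0.34 × 0.18 × 0.08 = 0.001175
  garment 5: 0.22 × 0.77 × 0.29 × 0.48 = 0.02358
  garment 6: 0.14 × 0.70 × 0.83 × 0.44 = 0.03579
The unnormalized weights sum to 0.079523.
P(garment 2 | evidence) = 0.010993 / 0.079523 ≈ 0.138.

0.138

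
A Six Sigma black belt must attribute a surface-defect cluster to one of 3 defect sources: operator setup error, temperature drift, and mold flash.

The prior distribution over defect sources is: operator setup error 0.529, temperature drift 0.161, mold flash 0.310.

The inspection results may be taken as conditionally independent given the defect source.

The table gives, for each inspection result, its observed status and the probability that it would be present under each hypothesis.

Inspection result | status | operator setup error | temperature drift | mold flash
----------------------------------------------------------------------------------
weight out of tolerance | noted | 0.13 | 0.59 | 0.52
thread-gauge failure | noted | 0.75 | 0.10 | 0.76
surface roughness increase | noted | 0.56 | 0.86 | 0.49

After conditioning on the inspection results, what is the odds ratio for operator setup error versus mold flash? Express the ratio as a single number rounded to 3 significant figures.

0.481

The normalizing constant cancels in an odds ratio, so compute prior × likelihood for the two hypotheses only:
  operator setup error: 0.529 × 0.13 × 0.75 × 0.56 = 0.028883
  mold flash: 0.310 × 0.52 × 0.76 × 0.49 = 0.060031
Posterior odds = 0.028883 / 0.060031 ≈ 0.481.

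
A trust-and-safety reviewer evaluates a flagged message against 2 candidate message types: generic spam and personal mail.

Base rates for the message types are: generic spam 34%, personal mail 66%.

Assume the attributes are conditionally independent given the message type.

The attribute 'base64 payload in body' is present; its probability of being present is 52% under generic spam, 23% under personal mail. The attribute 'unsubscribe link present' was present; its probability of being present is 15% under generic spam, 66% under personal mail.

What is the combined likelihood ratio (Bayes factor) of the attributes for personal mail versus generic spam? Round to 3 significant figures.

Take the product of per-attribute likelihoods under each hypothesis, then divide.
  personal mail: 0.23 × 0.66 = 0.1518
  generic spam: 0.52 × 0.15 = 0.078
Bayes factor = 0.1518 / 0.078 ≈ 1.95

1.95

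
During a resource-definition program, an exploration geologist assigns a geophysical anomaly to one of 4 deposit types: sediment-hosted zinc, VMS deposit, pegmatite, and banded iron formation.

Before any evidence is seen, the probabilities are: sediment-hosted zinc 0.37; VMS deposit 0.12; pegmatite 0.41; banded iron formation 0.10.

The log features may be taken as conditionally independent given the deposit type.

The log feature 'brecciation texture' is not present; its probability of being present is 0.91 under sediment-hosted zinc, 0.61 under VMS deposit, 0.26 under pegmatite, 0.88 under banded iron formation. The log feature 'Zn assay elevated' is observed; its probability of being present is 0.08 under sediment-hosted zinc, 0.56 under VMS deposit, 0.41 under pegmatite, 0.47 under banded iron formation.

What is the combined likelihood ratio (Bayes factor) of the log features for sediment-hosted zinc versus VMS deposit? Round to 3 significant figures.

Take the product of per-log feature likelihoods under each hypothesis (using 1 − P(present | H) for each absent log feature), then divide.
  sediment-hosted zinc: (1 − 0.91) × 0.08 = 0.0072
  VMS deposit: (1 − 0.61) × 0.56 = 0.2184
Bayes factor = 0.0072 / 0.2184 ≈ 0.0330

0.0330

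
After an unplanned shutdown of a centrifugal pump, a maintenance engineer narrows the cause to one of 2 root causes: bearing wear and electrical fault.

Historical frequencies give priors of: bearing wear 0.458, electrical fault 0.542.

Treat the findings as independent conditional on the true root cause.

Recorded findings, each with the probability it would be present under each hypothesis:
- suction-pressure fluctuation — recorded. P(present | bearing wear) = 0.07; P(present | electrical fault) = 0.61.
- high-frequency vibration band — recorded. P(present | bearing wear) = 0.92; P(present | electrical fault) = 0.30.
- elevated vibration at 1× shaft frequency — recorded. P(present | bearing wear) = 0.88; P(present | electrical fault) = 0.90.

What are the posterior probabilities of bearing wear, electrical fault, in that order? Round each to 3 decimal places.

0.225, 0.775

For each hypothesis, the unnormalized posterior weight is prior × product of the finding likelihoods:
  bearing wear: 0.458 × 0.07 × 0.92 × 0.88 = 0.025956
  electrical fault: 0.542 × 0.61 × 0.30 × 0.90 = 0.089267
The unnormalized weights sum to 0.11522.
P(bearing wear | evidence) = 0.025956 / 0.11522 ≈ 0.225
P(electrical fault | evidence) = 0.089267 / 0.11522 ≈ 0.775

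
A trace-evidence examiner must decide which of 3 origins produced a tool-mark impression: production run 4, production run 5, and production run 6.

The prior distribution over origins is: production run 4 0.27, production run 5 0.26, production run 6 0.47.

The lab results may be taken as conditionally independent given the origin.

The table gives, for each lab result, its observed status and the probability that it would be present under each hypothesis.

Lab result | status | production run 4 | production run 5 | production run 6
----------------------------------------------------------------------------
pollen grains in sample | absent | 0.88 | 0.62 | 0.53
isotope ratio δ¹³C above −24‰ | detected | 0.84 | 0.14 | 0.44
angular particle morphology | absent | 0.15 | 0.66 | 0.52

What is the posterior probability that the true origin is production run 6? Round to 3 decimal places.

0.626

By Bayes' rule with conditional independence, the unnormalized weight for each hypothesis is prior × ∏ likelihoods (using 1 − P(present | H) for each absent lab result):
  production run 4: 0.27 × (1 − 0.88) × 0.84 × (1 − 0.15) = 0.023134
  production run 5: 0.26 × (1 − 0.62) × 0.14 × (1 − 0.66) = 0.0047029
  production run 6: 0.47 × (1 − 0.53) × 0.44 × (1 − 0.52) = 0.046654
Marginal likelihood of the evidence = 0.074491.
P(production run 6 | evidence) = 0.046654 / 0.074491 ≈ 0.626.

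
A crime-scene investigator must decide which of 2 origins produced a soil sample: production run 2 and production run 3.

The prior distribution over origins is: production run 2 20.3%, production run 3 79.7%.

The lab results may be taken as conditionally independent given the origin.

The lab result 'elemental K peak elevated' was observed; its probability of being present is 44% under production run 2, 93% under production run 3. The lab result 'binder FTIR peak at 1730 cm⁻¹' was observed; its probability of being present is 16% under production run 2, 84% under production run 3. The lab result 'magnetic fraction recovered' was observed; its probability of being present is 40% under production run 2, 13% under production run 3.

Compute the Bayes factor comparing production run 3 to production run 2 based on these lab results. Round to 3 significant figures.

Take the product of per-lab result likelihoods under each hypothesis, then divide.
  production run 3: 0.93 × 0.84 × 0.13 = 0.10156
  production run 2: 0.44 × 0.16 × 0.40 = 0.02816
Bayes factor = 0.10156 / 0.02816 ≈ 3.61

3.61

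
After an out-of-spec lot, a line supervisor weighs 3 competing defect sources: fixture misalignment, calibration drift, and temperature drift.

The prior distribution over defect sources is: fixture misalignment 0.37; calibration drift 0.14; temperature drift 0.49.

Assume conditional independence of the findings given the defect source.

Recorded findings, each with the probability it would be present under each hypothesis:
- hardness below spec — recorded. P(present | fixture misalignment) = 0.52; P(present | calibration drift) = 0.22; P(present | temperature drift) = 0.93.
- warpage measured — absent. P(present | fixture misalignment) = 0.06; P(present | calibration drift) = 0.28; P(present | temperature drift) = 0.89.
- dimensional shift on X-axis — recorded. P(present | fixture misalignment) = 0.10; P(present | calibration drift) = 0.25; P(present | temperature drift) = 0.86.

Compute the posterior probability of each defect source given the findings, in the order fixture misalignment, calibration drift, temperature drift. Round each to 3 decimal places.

0.271, 0.083, 0.646

Multiply each prior by the joint likelihood of the evidence pattern (using 1 − P(present | H) for each absent finding):
  fixture misalignment: 0.37 × 0.52 × (1 − 0.06) × 0.10 = 0.018086
  calibration drift: 0.14 × 0.22 × (1 − 0.28) × 0.25 = 0.005544
  temperature drift: 0.49 × 0.93 × (1 − 0.89) × 0.86 = 0.043109
Marginal likelihood of the evidence = 0.066739.
P(fixture misalignment | evidence) = 0.018086 / 0.066739 ≈ 0.271
P(calibration drift | evidence) = 0.005544 / 0.066739 ≈ 0.083
P(temperature drift | evidence) = 0.043109 / 0.066739 ≈ 0.646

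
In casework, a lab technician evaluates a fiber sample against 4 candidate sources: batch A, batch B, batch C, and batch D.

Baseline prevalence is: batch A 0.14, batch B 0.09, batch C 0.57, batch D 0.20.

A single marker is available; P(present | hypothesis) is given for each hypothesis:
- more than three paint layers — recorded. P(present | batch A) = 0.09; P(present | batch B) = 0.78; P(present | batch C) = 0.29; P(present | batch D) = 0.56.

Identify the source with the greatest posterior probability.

By Bayes' rule, the unnormalized weight for each hypothesis is prior × likelihood:
  batch A: 0.14 × 0.09 = 0.0126
  batch B: 0.09 × 0.78 = 0.0702
  batch C: 0.57 × 0.29 = 0.1653
  batch D: 0.20 × 0.56 = 0.112
Normalizing constant Z = 0.0126 + 0.0702 + 0.1653 + 0.112 = 0.3601.
P(batch A | evidence) ≈ 0.0126 / 0.3601 ≈ 0.035
P(batch B | evidence) ≈ 0.0702 / 0.3601 ≈ 0.195
P(batch C | evidence) ≈ 0.1653 / 0.3601 ≈ 0.459
P(batch D | evidence) ≈ 0.112 / 0.3601 ≈ 0.311
The largest is 0.459, so batch C is most probable.

batch C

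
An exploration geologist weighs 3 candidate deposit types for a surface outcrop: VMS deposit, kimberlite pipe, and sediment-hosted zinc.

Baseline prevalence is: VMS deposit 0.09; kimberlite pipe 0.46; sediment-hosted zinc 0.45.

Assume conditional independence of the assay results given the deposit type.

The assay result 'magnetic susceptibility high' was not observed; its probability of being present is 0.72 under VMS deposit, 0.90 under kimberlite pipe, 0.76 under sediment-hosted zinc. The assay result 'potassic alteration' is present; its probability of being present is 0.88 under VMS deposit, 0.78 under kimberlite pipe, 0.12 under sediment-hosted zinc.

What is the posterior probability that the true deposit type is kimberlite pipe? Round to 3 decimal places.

0.505

For each hypothesis, the unnormalized posterior weight is prior × product of the assay result likelihoods (using 1 − P(present | H) for each absent assay result):
  VMS deposit: 0.09 × (1 − 0.72) × 0.88 = 0.022176
  kimberlite pipe: 0.46 × (1 − 0.90) × 0.78 = 0.03588
  sediment-hosted zinc: 0.45 × (1 − 0.76) × 0.12 = 0.01296
Normalizing constant Z = 0.022176 + 0.03588 + 0.01296 = 0.071016.
P(kimberlite pipe | evidence) = 0.03588 / 0.071016 ≈ 0.505.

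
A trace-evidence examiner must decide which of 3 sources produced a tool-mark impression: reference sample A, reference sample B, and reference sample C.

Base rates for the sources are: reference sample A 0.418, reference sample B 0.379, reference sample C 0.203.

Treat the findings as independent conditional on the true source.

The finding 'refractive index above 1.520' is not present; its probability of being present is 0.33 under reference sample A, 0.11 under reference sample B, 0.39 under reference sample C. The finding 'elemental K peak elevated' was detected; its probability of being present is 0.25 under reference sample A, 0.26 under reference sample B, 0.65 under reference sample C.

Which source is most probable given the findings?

Multiply each prior by the joint likelihood of the evidence pattern (using 1 − P(present | H) for each absent finding):
  reference sample A: 0.418 × (1 − 0.33) × 0.25 = 0.070015
  reference sample B: 0.379 × (1 − 0.11) × 0.26 = 0.087701
  reference sample C: 0.203 × (1 − 0.39) × 0.65 = 0.08049
Marginal likelihood of the evidence = 0.23821.
P(reference sample A | evidence) ≈ 0.070015 / 0.23821 ≈ 0.294
P(reference sample B | evidence) ≈ 0.087701 / 0.23821 ≈ 0.368
P(reference sample C | evidence) ≈ 0.08049 / 0.23821 ≈ 0.338
The largest is 0.368, so reference sample B is most probable.

reference sample B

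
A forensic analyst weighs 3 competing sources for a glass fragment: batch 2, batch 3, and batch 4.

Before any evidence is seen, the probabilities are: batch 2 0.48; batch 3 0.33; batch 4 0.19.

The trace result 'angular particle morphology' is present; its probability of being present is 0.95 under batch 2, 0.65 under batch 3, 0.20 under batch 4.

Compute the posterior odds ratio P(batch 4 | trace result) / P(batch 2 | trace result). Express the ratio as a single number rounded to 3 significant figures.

Posterior odds equal prior odds times the likelihood ratio; only the two competing hypotheses matter.
  batch 4: 0.19 × 0.20 = 0.038
  batch 2: 0.48 × 0.95 = 0.456
Odds(batch 4 : batch 2) = 0.038 / 0.456 ≈ 0.0833.

0.0833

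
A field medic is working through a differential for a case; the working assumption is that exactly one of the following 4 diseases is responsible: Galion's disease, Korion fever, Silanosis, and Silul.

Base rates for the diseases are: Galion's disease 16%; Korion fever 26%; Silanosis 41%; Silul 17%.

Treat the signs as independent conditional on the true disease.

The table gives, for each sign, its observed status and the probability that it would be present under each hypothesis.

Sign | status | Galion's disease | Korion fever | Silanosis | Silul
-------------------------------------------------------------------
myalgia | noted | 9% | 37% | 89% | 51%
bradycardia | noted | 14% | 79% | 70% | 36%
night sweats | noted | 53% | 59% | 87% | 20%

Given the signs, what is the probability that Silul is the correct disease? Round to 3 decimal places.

0.023

Multiply each prior by the joint likelihood of the sign pattern:
  Galion's disease: 0.16 × 0.09 × 0.14 × 0.53 = 0.0010685
  Korion fever: 0.26 × 0.37 × 0.79 × 0.59 = 0.044839
  Silanosis: 0.41 × 0.89 × 0.70 × 0.87 = 0.22222
  Silul: 0.17 × 0.51 × 0.36 × 0.20 = 0.0062424
Normalizing constant Z = 0.0010685 + 0.044839 + 0.22222 + 0.0062424 = 0.27437.
P(Silul | evidence) = 0.0062424 / 0.27437 ≈ 0.023.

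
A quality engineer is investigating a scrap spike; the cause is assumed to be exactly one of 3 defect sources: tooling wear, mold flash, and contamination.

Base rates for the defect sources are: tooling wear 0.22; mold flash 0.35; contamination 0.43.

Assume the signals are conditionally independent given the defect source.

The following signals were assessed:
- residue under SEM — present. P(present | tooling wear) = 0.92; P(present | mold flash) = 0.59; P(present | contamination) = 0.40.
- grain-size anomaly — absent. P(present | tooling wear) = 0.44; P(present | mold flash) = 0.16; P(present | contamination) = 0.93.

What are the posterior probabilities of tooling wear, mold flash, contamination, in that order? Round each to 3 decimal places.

0.379, 0.580, 0.040

Multiply each prior by the joint likelihood of the signal pattern (using 1 − P(present | H) for each absent signal):
  tooling wear: 0.22 × 0.92 × (1 − 0.44) = 0.11334
  mold flash: 0.35 × 0.59 × (1 − 0.16) = 0.17346
  contamination: 0.43 × 0.40 × (1 − 0.93) = 0.01204
The unnormalized weights sum to 0.29884.
P(tooling wear | evidence) = 0.11334 / 0.29884 ≈ 0.379
P(mold flash | evidence) = 0.17346 / 0.29884 ≈ 0.580
P(contamination | evidence) = 0.01204 / 0.29884 ≈ 0.040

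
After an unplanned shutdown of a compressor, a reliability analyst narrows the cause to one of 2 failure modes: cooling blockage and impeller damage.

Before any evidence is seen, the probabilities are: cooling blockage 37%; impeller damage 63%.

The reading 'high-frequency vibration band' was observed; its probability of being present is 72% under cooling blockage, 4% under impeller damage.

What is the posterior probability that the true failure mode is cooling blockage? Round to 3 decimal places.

0.914

For each hypothesis, the unnormalized posterior weight is prior × likelihood:
  cooling blockage: 0.37 × 0.72 = 0.2664
  impeller damage: 0.63 × 0.04 = 0.0252
The unnormalized weights sum to 0.2916.
P(cooling blockage | evidence) = 0.2664 / 0.2916 ≈ 0.914.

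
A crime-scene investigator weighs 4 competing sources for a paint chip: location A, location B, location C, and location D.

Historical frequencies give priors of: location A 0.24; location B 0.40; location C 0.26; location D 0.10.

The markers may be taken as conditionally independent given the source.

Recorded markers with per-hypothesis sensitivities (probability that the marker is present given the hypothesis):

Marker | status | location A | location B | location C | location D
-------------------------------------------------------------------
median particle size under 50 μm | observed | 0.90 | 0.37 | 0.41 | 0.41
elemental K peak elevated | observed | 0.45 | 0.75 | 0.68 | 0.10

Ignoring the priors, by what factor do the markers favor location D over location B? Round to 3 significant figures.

Joint likelihood of the marker pattern under each hypothesis:
  location D: 0.41 × 0.10 = 0.041
  location B: 0.37 × 0.75 = 0.2775
Bayes factor = 0.041 / 0.2775 ≈ 0.148

0.148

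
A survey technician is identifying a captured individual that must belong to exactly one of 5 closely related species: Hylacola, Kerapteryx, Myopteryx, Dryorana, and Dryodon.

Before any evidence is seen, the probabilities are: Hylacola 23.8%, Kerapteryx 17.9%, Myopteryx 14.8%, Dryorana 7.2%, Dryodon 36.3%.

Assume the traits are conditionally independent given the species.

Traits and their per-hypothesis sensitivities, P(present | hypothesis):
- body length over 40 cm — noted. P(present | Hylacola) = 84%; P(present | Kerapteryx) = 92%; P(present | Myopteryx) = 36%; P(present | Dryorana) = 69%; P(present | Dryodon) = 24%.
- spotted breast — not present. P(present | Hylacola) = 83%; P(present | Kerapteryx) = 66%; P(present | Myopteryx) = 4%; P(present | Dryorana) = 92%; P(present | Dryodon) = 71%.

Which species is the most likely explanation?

Multiply each prior by the joint likelihood of the trait pattern (using 1 − P(present | H) for each absent trait):
  Hylacola: 0.238 × 0.84 × (1 − 0.83) = 0.033986
  Kerapteryx: 0.179 × 0.92 × (1 − 0.66) = 0.055991
  Myopteryx: 0.148 × 0.36 × (1 − 0.04) = 0.051149
  Dryorana: 0.072 × 0.69 × (1 − 0.92) = 0.0039744
  Dryodon: 0.363 × 0.24 × (1 − 0.71) = 0.025265
Normalizing constant Z = 0.033986 + 0.055991 + 0.051149 + 0.0039744 + 0.025265 = 0.17037.
P(Hylacola | evidence) ≈ 0.033986 / 0.17037 ≈ 0.199
P(Kerapteryx | evidence) ≈ 0.055991 / 0.17037 ≈ 0.329
P(Myopteryx | evidence) ≈ 0.051149 / 0.17037 ≈ 0.300
P(Dryorana | evidence) ≈ 0.0039744 / 0.17037 ≈ 0.023
P(Dryodon | evidence) ≈ 0.025265 / 0.17037 ≈ 0.148
The largest is 0.329, so Kerapteryx is most probable.

Kerapteryx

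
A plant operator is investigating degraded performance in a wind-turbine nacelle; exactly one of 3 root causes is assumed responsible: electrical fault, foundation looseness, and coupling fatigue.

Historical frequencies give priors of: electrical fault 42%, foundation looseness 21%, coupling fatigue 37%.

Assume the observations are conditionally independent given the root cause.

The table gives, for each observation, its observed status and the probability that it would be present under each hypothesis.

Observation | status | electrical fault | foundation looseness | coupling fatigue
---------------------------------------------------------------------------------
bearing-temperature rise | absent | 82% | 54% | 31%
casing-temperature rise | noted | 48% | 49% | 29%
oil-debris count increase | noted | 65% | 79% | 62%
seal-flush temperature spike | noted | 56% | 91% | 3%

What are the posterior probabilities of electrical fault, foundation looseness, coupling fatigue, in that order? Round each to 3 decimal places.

Multiply each prior by the joint likelihood of the evidence pattern (using 1 − P(present | H) for each absent observation):
  electrical fault: 0.42 × (1 − 0.82) × 0.48 × 0.65 × 0.56 = 0.013209
  foundation looseness: 0.21 × (1 − 0.54) × 0.49 × 0.79 × 0.91 = 0.034028
  coupling fatigue: 0.37 × (1 − 0.31) × 0.29 × 0.62 × 0.03 = 0.0013771
The unnormalized weights sum to 0.048614.
P(electrical fault | evidence) = 0.013209 / 0.048614 ≈ 0.272
P(foundation looseness | evidence) = 0.034028 / 0.048614 ≈ 0.700
P(coupling fatigue | evidence) = 0.0013771 / 0.048614 ≈ 0.028

0.272, 0.700, 0.028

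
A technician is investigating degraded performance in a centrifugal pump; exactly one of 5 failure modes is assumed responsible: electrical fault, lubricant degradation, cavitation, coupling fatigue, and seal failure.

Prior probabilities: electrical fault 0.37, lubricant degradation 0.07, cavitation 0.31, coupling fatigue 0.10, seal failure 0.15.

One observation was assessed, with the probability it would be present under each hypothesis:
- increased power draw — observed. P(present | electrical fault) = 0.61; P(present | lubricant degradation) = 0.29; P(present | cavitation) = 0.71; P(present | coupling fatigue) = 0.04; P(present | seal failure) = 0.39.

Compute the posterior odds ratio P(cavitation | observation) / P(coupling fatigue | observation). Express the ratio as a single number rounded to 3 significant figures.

The normalizing constant cancels in an odds ratio, so compute prior × likelihood for the two hypotheses only:
  cavitation: 0.31 × 0.71 = 0.2201
  coupling fatigue: 0.10 × 0.04 = 0.004
Posterior odds = 0.2201 / 0.004 ≈ 55.0.

55.0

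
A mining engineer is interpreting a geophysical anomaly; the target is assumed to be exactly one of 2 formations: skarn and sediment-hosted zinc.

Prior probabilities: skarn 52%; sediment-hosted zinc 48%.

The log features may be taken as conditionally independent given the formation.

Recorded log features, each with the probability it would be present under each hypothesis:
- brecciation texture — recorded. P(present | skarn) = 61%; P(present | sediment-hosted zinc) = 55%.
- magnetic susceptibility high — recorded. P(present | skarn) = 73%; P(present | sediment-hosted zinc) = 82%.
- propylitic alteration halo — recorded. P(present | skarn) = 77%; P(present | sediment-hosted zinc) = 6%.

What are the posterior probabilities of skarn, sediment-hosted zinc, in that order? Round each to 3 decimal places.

0.932, 0.068

For each hypothesis, the unnormalized posterior weight is prior × product of the log feature likelihoods:
  skarn: 0.52 × 0.61 × 0.73 × 0.77 = 0.1783
  sediment-hosted zinc: 0.48 × 0.55 × 0.82 × 0.06 = 0.012989
Normalizing constant Z = 0.1783 + 0.012989 = 0.19129.
P(skarn | evidence) = 0.1783 / 0.19129 ≈ 0.932
P(sediment-hosted zinc | evidence) = 0.012989 / 0.19129 ≈ 0.068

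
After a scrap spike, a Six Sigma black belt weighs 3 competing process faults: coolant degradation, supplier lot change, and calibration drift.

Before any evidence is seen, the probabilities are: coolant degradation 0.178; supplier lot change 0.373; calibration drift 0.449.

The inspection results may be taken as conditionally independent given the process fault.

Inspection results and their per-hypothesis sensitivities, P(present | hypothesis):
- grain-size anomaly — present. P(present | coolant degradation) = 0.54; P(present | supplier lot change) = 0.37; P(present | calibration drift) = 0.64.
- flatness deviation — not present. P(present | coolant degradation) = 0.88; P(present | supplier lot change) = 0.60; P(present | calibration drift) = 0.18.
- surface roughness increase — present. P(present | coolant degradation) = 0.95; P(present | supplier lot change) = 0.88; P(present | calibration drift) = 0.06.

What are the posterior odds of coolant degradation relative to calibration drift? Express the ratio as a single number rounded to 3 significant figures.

Unnormalized posterior weight (prior times the inspection result likelihoods) for each of the two hypotheses (using 1 − P(present | H) for each absent inspection result):
  coolant degradation: 0.178 × 0.54 × (1 − 0.88) × 0.95 = 0.010958
  calibration drift: 0.449 × 0.64 × (1 − 0.18) × 0.06 = 0.014138
Odds(coolant degradation : calibration drift) = 0.010958 / 0.014138 ≈ 0.775.

0.775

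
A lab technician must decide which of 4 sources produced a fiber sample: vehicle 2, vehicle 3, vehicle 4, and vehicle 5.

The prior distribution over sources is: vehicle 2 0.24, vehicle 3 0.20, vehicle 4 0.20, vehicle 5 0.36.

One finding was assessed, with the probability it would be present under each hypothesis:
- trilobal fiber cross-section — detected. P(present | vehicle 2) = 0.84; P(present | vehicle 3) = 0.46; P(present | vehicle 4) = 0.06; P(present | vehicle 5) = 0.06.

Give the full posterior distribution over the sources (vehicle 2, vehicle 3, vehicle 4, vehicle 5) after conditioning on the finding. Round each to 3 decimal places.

By Bayes' rule, the unnormalized weight for each hypothesis is prior × likelihood:
  vehicle 2: 0.24 × 0.84 = 0.2016
  vehicle 3: 0.20 × 0.46 = 0.092
  vehicle 4: 0.20 × 0.06 = 0.012
  vehicle 5: 0.36 × 0.06 = 0.0216
Normalizing constant Z = 0.2016 + 0.092 + 0.012 + 0.0216 = 0.3272.
P(vehicle 2 | evidence) = 0.2016 / 0.3272 ≈ 0.616
P(vehicle 3 | evidence) = 0.092 / 0.3272 ≈ 0.281
P(vehicle 4 | evidence) = 0.012 / 0.3272 ≈ 0.037
P(vehicle 5 | evidence) = 0.0216 / 0.3272 ≈ 0.066

0.616, 0.281, 0.037, 0.066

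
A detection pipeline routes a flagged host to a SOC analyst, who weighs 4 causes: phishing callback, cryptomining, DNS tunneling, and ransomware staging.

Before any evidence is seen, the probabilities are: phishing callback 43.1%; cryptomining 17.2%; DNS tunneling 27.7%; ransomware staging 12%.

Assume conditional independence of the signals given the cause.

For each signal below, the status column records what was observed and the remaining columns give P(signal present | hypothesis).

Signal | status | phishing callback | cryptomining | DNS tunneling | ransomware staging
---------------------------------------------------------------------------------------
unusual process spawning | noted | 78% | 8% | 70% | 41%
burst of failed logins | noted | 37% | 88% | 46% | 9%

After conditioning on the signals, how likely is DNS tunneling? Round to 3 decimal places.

0.388

Multiply each prior by the joint likelihood of the signal pattern:
  phishing callback: 0.431 × 0.78 × 0.37 = 0.12439
  cryptomining: 0.172 × 0.08 × 0.88 = 0.012109
  DNS tunneling: 0.277 × 0.70 × 0.46 = 0.089194
  ransomware staging: 0.120 × 0.41 × 0.09 = 0.004428
The unnormalized weights sum to 0.23012.
P(DNS tunneling | evidence) = 0.089194 / 0.23012 ≈ 0.388.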